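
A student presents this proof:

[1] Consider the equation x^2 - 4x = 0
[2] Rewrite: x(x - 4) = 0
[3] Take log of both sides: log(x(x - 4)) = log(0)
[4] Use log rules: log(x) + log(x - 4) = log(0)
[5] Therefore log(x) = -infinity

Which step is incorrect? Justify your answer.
Step 3: Take log of both sides: log(x(x - 4)) = log(0)

Step 3 takes the logarithm of both sides, resulting in log(0) on the right side. The logarithm is only defined for positive numbers; log(0) is undefined (approaches negative infinity). This operation is invalid.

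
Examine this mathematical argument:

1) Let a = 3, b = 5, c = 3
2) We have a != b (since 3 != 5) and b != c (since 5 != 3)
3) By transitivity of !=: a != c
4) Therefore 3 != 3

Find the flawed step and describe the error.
Step 3: By transitivity of !=: a != c

Step 3 incorrectly applies transitivity to the '!=' relation. Transitivity states: if a R b and b R c, then a R c. However, '!=' is not transitive. Counterexample: 3 != 5 and 5 != 3, but 3 = 3 (both equal 3). Transitivity holds for relations like <, <=, =, but not for !=.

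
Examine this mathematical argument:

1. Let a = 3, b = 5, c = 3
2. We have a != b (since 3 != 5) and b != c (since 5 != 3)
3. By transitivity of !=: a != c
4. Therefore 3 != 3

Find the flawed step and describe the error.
Step 3: By transitivity of !=: a != c

Step 3 incorrectly applies transitivity to the '!=' relation. Transitivity states: if a R b and b R c, then a R c. However, '!=' is not transitive. Counterexample: 3 != 5 and 5 != 3, but 3 = 3 (both equal 3). Transitivity holds for relations like <, <=, =, but not for !=.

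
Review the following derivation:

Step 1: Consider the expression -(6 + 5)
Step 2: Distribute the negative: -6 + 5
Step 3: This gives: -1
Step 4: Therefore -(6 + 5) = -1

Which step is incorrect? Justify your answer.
Step 2: Distribute the negative: -6 + 5

Step 2 incorrectly distributes the negative sign. The correct distribution is -(6 + 5) = -6 - 5 = -11. The negative must be applied to both terms, not just the first. The error treats -(6 + 5) as -6 + 5, which equals -1 instead of -11.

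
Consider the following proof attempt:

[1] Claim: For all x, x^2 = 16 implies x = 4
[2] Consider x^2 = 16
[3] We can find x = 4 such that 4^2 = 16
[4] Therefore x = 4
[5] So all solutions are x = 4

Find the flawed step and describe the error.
Step 4: Therefore x = 4

Step 4 incorrectly concludes that x = 4 is the only solution. The proof shows that x = 4 is A solution (existence), but does not show it is the ONLY solution (uniqueness). In fact, x = -4 is also a solution since (-4)^2 = 16. Finding one solution doesn't prove there are no others.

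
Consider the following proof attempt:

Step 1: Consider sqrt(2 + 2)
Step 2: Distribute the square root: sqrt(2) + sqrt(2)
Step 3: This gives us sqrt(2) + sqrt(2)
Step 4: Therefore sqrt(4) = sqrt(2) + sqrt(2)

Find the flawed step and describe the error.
Step 2: Distribute the square root: sqrt(2) + sqrt(2)

Step 2 incorrectly 'distributes' the square root over addition. The square root function does not distribute: sqrt(a + b) ≠ sqrt(a) + sqrt(b). In fact, sqrt(2 + 2) = sqrt(4) ≈ 2.0000, while sqrt(2) + sqrt(2) ≈ 2.8284.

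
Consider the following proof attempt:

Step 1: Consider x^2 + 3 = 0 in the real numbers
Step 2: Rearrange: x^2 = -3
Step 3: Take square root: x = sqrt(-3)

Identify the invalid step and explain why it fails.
Step 3: Take square root: x = sqrt(-3)

Step 3 takes the square root of -3, which is negative. In the real number system, the square root of a negative number is undefined. The equation x^2 + 3 = 0 has no real solutions. Square roots of negative numbers only exist in the complex numbers.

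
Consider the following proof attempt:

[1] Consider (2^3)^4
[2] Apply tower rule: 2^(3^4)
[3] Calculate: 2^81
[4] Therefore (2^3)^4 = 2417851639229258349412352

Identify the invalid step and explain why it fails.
Step 2: Apply tower rule: 2^(3^4)

Step 2 incorrectly states that (a^b)^c = a^(b^c). The correct rule is (a^b)^c = a^(b×c). The actual value is (2^3)^4 = 2^12 = 4096, not 2^81 = 2417851639229258349412352.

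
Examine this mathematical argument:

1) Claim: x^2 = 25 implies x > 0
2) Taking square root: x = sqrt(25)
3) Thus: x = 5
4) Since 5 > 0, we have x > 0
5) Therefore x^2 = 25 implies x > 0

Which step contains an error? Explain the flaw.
Step 2: Taking square root: x = sqrt(25)

Step 2 takes the square root and assumes the positive root only. The equation x^2 = 25 actually has two solutions: x = 5 and x = -5. The proof silently assumes x > 0 without justification, then uses this assumption to conclude x > 0, which is circular. The counterexample x = -5 shows the claim is false.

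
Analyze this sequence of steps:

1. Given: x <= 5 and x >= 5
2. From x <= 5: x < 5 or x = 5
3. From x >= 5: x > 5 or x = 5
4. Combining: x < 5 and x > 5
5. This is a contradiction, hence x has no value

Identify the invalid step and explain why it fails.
Step 4: Combining: x < 5 and x > 5

Step 4 incorrectly combines the conditions. From x <= 5 and x >= 5, the intersection is x = 5. The error treats the 'or' cases as 'and' requirements. The correct conclusion is that x = 5 is the unique solution, not that no solution exists.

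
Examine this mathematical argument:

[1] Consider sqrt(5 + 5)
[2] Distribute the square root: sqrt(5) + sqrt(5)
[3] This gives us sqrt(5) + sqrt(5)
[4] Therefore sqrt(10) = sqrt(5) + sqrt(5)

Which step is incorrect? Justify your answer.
Step 2: Distribute the square root: sqrt(5) + sqrt(5)

Step 2 incorrectly 'distributes' the square root over addition. The square root function does not distribute: sqrt(a + b) ≠ sqrt(a) + sqrt(b). In fact, sqrt(5 + 5) = sqrt(10) ≈ 3.1623, while sqrt(5) + sqrt(5) ≈ 4.4721.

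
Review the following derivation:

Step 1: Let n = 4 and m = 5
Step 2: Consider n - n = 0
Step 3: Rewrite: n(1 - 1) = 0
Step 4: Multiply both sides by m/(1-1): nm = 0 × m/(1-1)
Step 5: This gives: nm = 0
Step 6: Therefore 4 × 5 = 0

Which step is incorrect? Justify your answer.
Step 4: Multiply both sides by m/(1-1): nm = 0 × m/(1-1)

Step 4 multiplies both sides by m/(1-1). However, 1-1 = 0, so this is multiplication by m/0, which is undefined. We cannot multiply by an undefined expression.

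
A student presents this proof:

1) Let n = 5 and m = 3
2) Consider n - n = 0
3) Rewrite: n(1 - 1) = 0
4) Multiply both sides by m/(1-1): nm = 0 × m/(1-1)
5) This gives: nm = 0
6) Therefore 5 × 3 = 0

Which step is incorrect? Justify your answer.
Step 4: Multiply both sides by m/(1-1): nm = 0 × m/(1-1)

Step 4 multiplies both sides by m/(1-1). However, 1-1 = 0, so this is multiplication by m/0, which is undefined. We cannot multiply by an undefined expression.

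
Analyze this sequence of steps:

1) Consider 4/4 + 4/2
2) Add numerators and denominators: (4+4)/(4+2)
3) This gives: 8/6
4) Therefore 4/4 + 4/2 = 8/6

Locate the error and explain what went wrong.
Step 2: Add numerators and denominators: (4+4)/(4+2)

Step 2 incorrectly adds fractions by separately adding numerators and denominators. This is wrong. The correct method requires a common denominator: 4/4 + 4/2 = (4×2 + 4×4)/(4×2) = 24/8 = 3. The method used gives 8/6, which is different.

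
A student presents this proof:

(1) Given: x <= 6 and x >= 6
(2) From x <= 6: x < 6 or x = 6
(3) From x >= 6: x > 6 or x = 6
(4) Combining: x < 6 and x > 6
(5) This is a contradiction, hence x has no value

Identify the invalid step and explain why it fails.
Step 4: Combining: x < 6 and x > 6

Step 4 incorrectly combines the conditions. From x <= 6 and x >= 6, the intersection is x = 6. The error treats the 'or' cases as 'and' requirements. The correct conclusion is that x = 6 is the unique solution, not that no solution exists.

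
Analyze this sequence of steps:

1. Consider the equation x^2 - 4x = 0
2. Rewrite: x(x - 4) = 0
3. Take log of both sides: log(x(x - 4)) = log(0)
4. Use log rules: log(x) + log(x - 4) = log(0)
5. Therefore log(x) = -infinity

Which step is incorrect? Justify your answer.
Step 3: Take log of both sides: log(x(x - 4)) = log(0)

Step 3 takes the logarithm of both sides, resulting in log(0) on the right side. The logarithm is only defined for positive numbers; log(0) is undefined (approaches negative infinity). This operation is invalid.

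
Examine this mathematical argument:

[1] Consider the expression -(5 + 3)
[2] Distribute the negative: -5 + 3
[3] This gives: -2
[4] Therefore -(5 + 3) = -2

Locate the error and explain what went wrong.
Step 2: Distribute the negative: -5 + 3

Step 2 incorrectly distributes the negative sign. The correct distribution is -(5 + 3) = -5 - 3 = -8. The negative must be applied to both terms, not just the first. The error treats -(5 + 3) as -5 + 3, which equals -2 instead of -8.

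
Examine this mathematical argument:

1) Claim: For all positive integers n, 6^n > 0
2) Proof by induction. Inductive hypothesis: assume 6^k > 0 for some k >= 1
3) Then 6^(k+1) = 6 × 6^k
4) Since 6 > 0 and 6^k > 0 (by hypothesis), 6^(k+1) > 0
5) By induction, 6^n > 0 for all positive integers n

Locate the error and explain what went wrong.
Step 5: By induction, 6^n > 0 for all positive integers n

Step 5 concludes the proof by induction, but no base case was ever established. A valid induction proof requires: (1) a base case proving 6^1 > 0, and (2) an inductive step showing IF 6^k > 0 THEN 6^(k+1) > 0. Steps 2-4 correctly establish the inductive step, but without the base case the conclusion in step 5 does not follow.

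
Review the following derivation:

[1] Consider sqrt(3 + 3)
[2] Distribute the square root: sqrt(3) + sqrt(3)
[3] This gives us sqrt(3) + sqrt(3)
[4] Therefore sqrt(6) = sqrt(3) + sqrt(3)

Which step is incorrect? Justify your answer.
Step 2: Distribute the square root: sqrt(3) + sqrt(3)

Step 2 incorrectly 'distributes' the square root over addition. The square root function does not distribute: sqrt(a + b) ≠ sqrt(a) + sqrt(b). In fact, sqrt(3 + 3) = sqrt(6) ≈ 2.4495, while sqrt(3) + sqrt(3) ≈ 3.4641.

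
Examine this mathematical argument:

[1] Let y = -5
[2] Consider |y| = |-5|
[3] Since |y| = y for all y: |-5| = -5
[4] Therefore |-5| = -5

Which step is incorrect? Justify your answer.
Step 3: Since |y| = y for all y: |-5| = -5

Step 3 incorrectly states that |y| = y for all y. The correct definition is |y| = y when y >= 0, and |y| = -y when y < 0. Since -5 < 0, we have |-5| = -(-5) = 5, not -5.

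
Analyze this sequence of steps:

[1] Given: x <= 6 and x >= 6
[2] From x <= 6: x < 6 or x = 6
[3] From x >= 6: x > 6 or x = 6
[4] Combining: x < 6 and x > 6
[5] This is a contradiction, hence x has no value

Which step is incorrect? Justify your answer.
Step 4: Combining: x < 6 and x > 6

Step 4 incorrectly combines the conditions. From x <= 6 and x >= 6, the intersection is x = 6. The error treats the 'or' cases as 'and' requirements. The correct conclusion is that x = 6 is the unique solution, not that no solution exists.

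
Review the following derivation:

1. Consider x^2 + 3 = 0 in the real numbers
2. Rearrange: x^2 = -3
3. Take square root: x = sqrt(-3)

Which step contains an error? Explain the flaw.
Step 3: Take square root: x = sqrt(-3)

Step 3 takes the square root of -3, which is negative. In the real number system, the square root of a negative number is undefined. The equation x^2 + 3 = 0 has no real solutions. Square roots of negative numbers only exist in the complex numbers.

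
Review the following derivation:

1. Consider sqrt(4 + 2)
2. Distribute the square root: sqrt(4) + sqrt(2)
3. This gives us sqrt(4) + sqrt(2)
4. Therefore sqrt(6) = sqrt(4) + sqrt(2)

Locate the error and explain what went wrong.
Step 2: Distribute the square root: sqrt(4) + sqrt(2)

Step 2 incorrectly 'distributes' the square root over addition. The square root function does not distribute: sqrt(a + b) ≠ sqrt(a) + sqrt(b). In fact, sqrt(4 + 2) = sqrt(6) ≈ 2.4495, while sqrt(4) + sqrt(2) ≈ 3.4142.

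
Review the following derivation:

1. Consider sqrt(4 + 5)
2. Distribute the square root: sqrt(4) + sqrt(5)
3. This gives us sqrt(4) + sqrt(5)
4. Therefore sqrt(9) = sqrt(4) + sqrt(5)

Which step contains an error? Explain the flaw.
Step 2: Distribute the square root: sqrt(4) + sqrt(5)

Step 2 incorrectly 'distributes' the square root over addition. The square root function does not distribute: sqrt(a + b) ≠ sqrt(a) + sqrt(b). In fact, sqrt(4 + 5) = sqrt(9) ≈ 3.0000, while sqrt(4) + sqrt(5) ≈ 4.2361.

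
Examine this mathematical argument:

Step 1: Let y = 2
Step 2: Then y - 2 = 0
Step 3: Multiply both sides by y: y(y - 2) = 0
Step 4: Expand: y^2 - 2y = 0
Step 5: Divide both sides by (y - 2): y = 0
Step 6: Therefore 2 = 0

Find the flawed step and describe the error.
Step 5: Divide both sides by (y - 2): y = 0

Step 5 divides both sides by (y - 2). However, since y = 2, we have (y - 2) = 0. Division by zero is undefined, making this step invalid.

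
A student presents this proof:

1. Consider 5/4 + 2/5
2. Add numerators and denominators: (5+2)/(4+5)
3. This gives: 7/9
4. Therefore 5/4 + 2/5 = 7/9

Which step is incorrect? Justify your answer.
Step 2: Add numerators and denominators: (5+2)/(4+5)

Step 2 incorrectly adds fractions by separately adding numerators and denominators. This is wrong. The correct method requires a common denominator: 5/4 + 2/5 = (5×5 + 2×4)/(4×5) = 33/20 = 33/20. The method used gives 7/9, which is different.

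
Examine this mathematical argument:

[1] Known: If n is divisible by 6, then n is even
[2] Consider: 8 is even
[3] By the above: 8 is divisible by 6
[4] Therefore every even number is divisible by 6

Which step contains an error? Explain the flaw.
Step 3: By the above: 8 is divisible by 6

Step 3 commits the fallacy of affirming the consequent. The known fact 'divisible by 6 → even' does NOT imply 'even → divisible by 6'. That would be the converse, which is false. For example, 8 is even but 8 ÷ 6 = 1.33, which is not an integer.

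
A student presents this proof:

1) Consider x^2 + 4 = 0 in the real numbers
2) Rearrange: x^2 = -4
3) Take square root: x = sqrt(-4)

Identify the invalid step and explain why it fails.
Step 3: Take square root: x = sqrt(-4)

Step 3 takes the square root of -4, which is negative. In the real number system, the square root of a negative number is undefined. The equation x^2 + 4 = 0 has no real solutions. Square roots of negative numbers only exist in the complex numbers.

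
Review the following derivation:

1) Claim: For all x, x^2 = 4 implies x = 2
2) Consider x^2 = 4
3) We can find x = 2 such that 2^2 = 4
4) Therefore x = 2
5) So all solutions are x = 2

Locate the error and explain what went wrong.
Step 4: Therefore x = 2

Step 4 incorrectly concludes that x = 2 is the only solution. The proof shows that x = 2 is A solution (existence), but does not show it is the ONLY solution (uniqueness). In fact, x = -2 is also a solution since (-2)^2 = 4. Finding one solution doesn't prove there are no others.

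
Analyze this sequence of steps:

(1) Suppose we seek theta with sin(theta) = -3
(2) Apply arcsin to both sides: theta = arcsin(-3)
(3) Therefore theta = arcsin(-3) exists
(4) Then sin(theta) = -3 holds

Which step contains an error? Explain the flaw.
Step 2: Apply arcsin to both sides: theta = arcsin(-3)

Step 2 applies arcsin to -3. However, arcsin(x) is only defined for x in [-1, 1] because sin(theta) can only produce values in that range. Since |-3| > 1, arcsin(-3) is undefined. There is no angle whose sine equals -3.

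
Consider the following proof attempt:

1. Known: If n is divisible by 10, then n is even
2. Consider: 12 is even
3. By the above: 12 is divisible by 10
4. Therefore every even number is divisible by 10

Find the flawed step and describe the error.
Step 3: By the above: 12 is divisible by 10

Step 3 commits the fallacy of affirming the consequent. The known fact 'divisible by 10 → even' does NOT imply 'even → divisible by 10'. That would be the converse, which is false. For example, 12 is even but 12 ÷ 10 = 1.20, which is not an integer.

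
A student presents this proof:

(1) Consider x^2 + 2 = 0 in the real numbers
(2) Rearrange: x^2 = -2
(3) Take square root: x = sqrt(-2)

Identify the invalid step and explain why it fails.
Step 3: Take square root: x = sqrt(-2)

Step 3 takes the square root of -2, which is negative. In the real number system, the square root of a negative number is undefined. The equation x^2 + 2 = 0 has no real solutions. Square roots of negative numbers only exist in the complex numbers.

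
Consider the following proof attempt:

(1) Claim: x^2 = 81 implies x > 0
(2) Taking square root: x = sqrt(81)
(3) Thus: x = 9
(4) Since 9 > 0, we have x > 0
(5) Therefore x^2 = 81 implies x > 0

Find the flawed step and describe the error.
Step 2: Taking square root: x = sqrt(81)

Step 2 takes the square root and assumes the positive root only. The equation x^2 = 81 actually has two solutions: x = 9 and x = -9. The proof silently assumes x > 0 without justification, then uses this assumption to conclude x > 0, which is circular. The counterexample x = -9 shows the claim is false.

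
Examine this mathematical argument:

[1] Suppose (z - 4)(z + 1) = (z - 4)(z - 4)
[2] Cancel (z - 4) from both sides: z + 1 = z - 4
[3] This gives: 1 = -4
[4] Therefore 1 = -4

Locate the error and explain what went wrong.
Step 2: Cancel (z - 4) from both sides: z + 1 = z - 4

Step 2 cancels (z - 4) from both sides. This is only valid if (z - 4) ≠ 0, i.e., z ≠ 4. When z = 4, both sides equal zero regardless of the other factors. The correct approach requires considering z = 4 as a separate case.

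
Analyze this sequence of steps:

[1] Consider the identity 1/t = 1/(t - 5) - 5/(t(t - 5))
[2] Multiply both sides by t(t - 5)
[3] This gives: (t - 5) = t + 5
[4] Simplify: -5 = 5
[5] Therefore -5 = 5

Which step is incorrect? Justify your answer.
Step 3: This gives: (t - 5) = t + 5

Step 3 makes a sign error when clearing denominators. Multiplying -5/(t(t - 5)) by t(t - 5) gives -5, not +5. The correct result is (t - 5) = t - 5, which is trivially true, not (t - 5) = t + 5. (Step 1 is a valid identity: 1/(t - 5) - 5/(t(t - 5)) = (t - 5)/(t(t - 5)) = 1/t.)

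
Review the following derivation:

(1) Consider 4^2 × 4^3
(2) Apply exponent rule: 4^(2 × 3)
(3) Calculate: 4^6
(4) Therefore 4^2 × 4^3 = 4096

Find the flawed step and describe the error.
Step 2: Apply exponent rule: 4^(2 × 3)

Step 2 incorrectly states that a^b × a^c = a^(b×c). The correct rule is a^b × a^c = a^(b+c). The actual value is 4^2 × 4^3 = 4^5 = 1024, not 4^6 = 4096.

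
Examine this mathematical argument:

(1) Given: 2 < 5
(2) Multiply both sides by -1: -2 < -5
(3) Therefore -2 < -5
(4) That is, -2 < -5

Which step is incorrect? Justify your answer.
Step 2: Multiply both sides by -1: -2 < -5

Step 2 multiplies both sides by -1 but fails to reverse the inequality sign. When multiplying (or dividing) an inequality by a negative number, the direction must be reversed. Since 2 < 5, we should get -2 > -5, i.e., -2 > -5.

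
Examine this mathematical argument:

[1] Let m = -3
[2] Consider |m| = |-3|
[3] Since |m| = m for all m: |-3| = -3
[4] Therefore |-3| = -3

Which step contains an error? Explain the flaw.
Step 3: Since |m| = m for all m: |-3| = -3

Step 3 incorrectly states that |m| = m for all m. The correct definition is |m| = m when m >= 0, and |m| = -m when m < 0. Since -3 < 0, we have |-3| = -(-3) = 3, not -3.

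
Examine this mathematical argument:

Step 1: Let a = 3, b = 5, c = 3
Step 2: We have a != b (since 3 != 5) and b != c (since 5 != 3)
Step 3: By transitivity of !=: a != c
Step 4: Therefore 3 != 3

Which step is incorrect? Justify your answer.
Step 3: By transitivity of !=: a != c

Step 3 incorrectly applies transitivity to the '!=' relation. Transitivity states: if a R b and b R c, then a R c. However, '!=' is not transitive. Counterexample: 3 != 5 and 5 != 3, but 3 = 3 (both equal 3). Transitivity holds for relations like <, <=, =, but not for !=.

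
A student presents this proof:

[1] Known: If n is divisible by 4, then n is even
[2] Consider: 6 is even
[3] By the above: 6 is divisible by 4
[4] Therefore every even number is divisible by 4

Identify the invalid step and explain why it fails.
Step 3: By the above: 6 is divisible by 4

Step 3 commits the fallacy of affirming the consequent. The known fact 'divisible by 4 → even' does NOT imply 'even → divisible by 4'. That would be the converse, which is false. For example, 6 is even but 6 ÷ 4 = 1.50, which is not an integer.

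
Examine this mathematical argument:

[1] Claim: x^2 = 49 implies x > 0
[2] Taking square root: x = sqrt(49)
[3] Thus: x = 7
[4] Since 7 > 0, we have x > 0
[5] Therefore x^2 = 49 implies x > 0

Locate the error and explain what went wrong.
Step 2: Taking square root: x = sqrt(49)

Step 2 takes the square root and assumes the positive root only. The equation x^2 = 49 actually has two solutions: x = 7 and x = -7. The proof silently assumes x > 0 without justification, then uses this assumption to conclude x > 0, which is circular. The counterexample x = -7 shows the claim is false.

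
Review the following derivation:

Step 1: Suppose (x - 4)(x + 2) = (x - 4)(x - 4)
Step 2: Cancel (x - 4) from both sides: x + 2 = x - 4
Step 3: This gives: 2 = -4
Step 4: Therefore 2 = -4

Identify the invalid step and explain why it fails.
Step 2: Cancel (x - 4) from both sides: x + 2 = x - 4

Step 2 cancels (x - 4) from both sides. This is only valid if (x - 4) ≠ 0, i.e., x ≠ 4. When x = 4, both sides equal zero regardless of the other factors. The correct approach requires considering x = 4 as a separate case.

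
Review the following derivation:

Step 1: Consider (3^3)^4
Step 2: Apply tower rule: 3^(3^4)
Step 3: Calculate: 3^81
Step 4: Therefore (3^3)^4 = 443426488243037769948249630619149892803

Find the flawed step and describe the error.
Step 2: Apply tower rule: 3^(3^4)

Step 2 incorrectly states that (a^b)^c = a^(b^c). The correct rule is (a^b)^c = a^(b×c). The actual value is (3^3)^4 = 3^12 = 531441, not 3^81 = 443426488243037769948249630619149892803.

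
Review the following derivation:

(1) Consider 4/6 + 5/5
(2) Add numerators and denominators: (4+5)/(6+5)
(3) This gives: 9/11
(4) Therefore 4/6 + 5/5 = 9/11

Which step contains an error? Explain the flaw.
Step 2: Add numerators and denominators: (4+5)/(6+5)

Step 2 incorrectly adds fractions by separately adding numerators and denominators. This is wrong. The correct method requires a common denominator: 4/6 + 5/5 = (4×5 + 5×6)/(6×5) = 50/30 = 5/3. The method used gives 9/11, which is different.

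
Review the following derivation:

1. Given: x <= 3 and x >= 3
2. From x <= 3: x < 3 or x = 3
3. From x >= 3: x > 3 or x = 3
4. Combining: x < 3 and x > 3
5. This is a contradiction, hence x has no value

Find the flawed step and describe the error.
Step 4: Combining: x < 3 and x > 3

Step 4 incorrectly combines the conditions. From x <= 3 and x >= 3, the intersection is x = 3. The error treats the 'or' cases as 'and' requirements. The correct conclusion is that x = 3 is the unique solution, not that no solution exists.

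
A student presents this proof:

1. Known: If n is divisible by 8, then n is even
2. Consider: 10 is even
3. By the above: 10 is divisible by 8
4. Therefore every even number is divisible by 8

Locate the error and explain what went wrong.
Step 3: By the above: 10 is divisible by 8

Step 3 commits the fallacy of affirming the consequent. The known fact 'divisible by 8 → even' does NOT imply 'even → divisible by 8'. That would be the converse, which is false. For example, 10 is even but 10 ÷ 8 = 1.25, which is not an integer.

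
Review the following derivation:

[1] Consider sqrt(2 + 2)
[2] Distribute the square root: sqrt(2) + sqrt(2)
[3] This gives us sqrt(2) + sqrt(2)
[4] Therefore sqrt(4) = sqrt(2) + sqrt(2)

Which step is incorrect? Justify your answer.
Step 2: Distribute the square root: sqrt(2) + sqrt(2)

Step 2 incorrectly 'distributes' the square root over addition. The square root function does not distribute: sqrt(a + b) ≠ sqrt(a) + sqrt(b). In fact, sqrt(2 + 2) = sqrt(4) ≈ 2.0000, while sqrt(2) + sqrt(2) ≈ 2.8284.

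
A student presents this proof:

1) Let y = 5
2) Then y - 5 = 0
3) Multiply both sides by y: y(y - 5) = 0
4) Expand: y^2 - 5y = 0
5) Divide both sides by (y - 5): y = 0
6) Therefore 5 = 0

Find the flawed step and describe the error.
Step 5: Divide both sides by (y - 5): y = 0

Step 5 divides both sides by (y - 5). However, since y = 5, we have (y - 5) = 0. Division by zero is undefined, making this step invalid.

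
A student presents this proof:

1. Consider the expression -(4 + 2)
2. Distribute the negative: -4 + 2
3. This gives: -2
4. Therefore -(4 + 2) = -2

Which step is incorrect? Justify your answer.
Step 2: Distribute the negative: -4 + 2

Step 2 incorrectly distributes the negative sign. The correct distribution is -(4 + 2) = -4 - 2 = -6. The negative must be applied to both terms, not just the first. The error treats -(4 + 2) as -4 + 2, which equals -2 instead of -6.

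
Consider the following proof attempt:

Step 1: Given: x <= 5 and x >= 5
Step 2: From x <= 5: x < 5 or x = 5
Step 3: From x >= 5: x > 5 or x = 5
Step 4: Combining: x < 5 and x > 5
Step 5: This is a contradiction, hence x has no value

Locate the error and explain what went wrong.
Step 4: Combining: x < 5 and x > 5

Step 4 incorrectly combines the conditions. From x <= 5 and x >= 5, the intersection is x = 5. The error treats the 'or' cases as 'and' requirements. The correct conclusion is that x = 5 is the unique solution, not that no solution exists.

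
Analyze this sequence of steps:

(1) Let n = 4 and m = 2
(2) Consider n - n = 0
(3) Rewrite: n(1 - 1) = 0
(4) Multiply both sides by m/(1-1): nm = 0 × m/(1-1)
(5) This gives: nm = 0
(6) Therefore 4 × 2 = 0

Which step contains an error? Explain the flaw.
Step 4: Multiply both sides by m/(1-1): nm = 0 × m/(1-1)

Step 4 multiplies both sides by m/(1-1). However, 1-1 = 0, so this is multiplication by m/0, which is undefined. We cannot multiply by an undefined expression.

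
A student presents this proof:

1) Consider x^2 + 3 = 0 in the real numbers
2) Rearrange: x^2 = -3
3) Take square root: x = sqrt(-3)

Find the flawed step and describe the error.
Step 3: Take square root: x = sqrt(-3)

Step 3 takes the square root of -3, which is negative. In the real number system, the square root of a negative number is undefined. The equation x^2 + 3 = 0 has no real solutions. Square roots of negative numbers only exist in the complex numbers.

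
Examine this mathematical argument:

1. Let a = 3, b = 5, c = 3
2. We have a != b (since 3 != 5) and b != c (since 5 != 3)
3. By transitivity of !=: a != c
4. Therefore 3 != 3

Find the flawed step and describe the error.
Step 3: By transitivity of !=: a != c

Step 3 incorrectly applies transitivity to the '!=' relation. Transitivity states: if a R b and b R c, then a R c. However, '!=' is not transitive. Counterexample: 3 != 5 and 5 != 3, but 3 = 3 (both equal 3). Transitivity holds for relations like <, <=, =, but not for !=.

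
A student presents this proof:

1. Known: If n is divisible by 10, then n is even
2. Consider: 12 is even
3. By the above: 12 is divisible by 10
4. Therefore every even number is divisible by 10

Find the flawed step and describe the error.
Step 3: By the above: 12 is divisible by 10

Step 3 commits the fallacy of affirming the consequent. The known fact 'divisible by 10 → even' does NOT imply 'even → divisible by 10'. That would be the converse, which is false. For example, 12 is even but 12 ÷ 10 = 1.20, which is not an integer.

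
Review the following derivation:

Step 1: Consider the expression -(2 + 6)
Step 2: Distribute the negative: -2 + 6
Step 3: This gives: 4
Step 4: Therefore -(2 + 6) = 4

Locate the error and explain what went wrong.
Step 2: Distribute the negative: -2 + 6

Step 2 incorrectly distributes the negative sign. The correct distribution is -(2 + 6) = -2 - 6 = -8. The negative must be applied to both terms, not just the first. The error treats -(2 + 6) as -2 + 6, which equals 4 instead of -8.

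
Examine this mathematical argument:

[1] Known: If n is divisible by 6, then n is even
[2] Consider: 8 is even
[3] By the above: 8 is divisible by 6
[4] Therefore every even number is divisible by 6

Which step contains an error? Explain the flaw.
Step 3: By the above: 8 is divisible by 6

Step 3 commits the fallacy of affirming the consequent. The known fact 'divisible by 6 → even' does NOT imply 'even → divisible by 6'. That would be the converse, which is false. For example, 8 is even but 8 ÷ 6 = 1.33, which is not an integer.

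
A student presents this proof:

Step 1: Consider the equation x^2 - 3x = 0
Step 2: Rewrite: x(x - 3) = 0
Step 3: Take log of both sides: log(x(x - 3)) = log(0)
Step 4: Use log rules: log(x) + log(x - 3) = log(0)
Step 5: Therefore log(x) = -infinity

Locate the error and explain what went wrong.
Step 3: Take log of both sides: log(x(x - 3)) = log(0)

Step 3 takes the logarithm of both sides, resulting in log(0) on the right side. The logarithm is only defined for positive numbers; log(0) is undefined (approaches negative infinity). This operation is invalid.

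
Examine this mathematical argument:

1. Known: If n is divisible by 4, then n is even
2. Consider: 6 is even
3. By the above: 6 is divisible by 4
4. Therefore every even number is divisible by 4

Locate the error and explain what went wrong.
Step 3: By the above: 6 is divisible by 4

Step 3 commits the fallacy of affirming the consequent. The known fact 'divisible by 4 → even' does NOT imply 'even → divisible by 4'. That would be the converse, which is false. For example, 6 is even but 6 ÷ 4 = 1.50, which is not an integer.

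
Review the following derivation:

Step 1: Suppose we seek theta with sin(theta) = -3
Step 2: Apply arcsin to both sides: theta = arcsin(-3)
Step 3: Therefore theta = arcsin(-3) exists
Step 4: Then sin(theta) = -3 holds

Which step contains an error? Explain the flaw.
Step 2: Apply arcsin to both sides: theta = arcsin(-3)

Step 2 applies arcsin to -3. However, arcsin(x) is only defined for x in [-1, 1] because sin(theta) can only produce values in that range. Since |-3| > 1, arcsin(-3) is undefined. There is no angle whose sine equals -3.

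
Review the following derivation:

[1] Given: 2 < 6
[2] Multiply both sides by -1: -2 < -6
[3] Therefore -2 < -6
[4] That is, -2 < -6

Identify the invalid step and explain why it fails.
Step 2: Multiply both sides by -1: -2 < -6

Step 2 multiplies both sides by -1 but fails to reverse the inequality sign. When multiplying (or dividing) an inequality by a negative number, the direction must be reversed. Since 2 < 6, we should get -2 > -6, i.e., -2 > -6.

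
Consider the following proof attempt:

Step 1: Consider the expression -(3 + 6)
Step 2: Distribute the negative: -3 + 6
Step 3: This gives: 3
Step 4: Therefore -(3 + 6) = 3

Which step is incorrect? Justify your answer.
Step 2: Distribute the negative: -3 + 6

Step 2 incorrectly distributes the negative sign. The correct distribution is -(3 + 6) = -3 - 6 = -9. The negative must be applied to both terms, not just the first. The error treats -(3 + 6) as -3 + 6, which equals 3 instead of -9.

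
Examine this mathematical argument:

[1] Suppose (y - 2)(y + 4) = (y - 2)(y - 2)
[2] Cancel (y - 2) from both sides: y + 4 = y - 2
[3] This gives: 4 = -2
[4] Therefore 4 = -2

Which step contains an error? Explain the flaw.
Step 2: Cancel (y - 2) from both sides: y + 4 = y - 2

Step 2 cancels (y - 2) from both sides. This is only valid if (y - 2) ≠ 0, i.e., y ≠ 2. When y = 2, both sides equal zero regardless of the other factors. The correct approach requires considering y = 2 as a separate case.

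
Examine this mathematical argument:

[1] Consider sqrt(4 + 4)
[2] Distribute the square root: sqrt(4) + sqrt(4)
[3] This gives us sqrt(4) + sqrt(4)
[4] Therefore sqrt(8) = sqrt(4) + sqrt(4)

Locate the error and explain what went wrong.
Step 2: Distribute the square root: sqrt(4) + sqrt(4)

Step 2 incorrectly 'distributes' the square root over addition. The square root function does not distribute: sqrt(a + b) ≠ sqrt(a) + sqrt(b). In fact, sqrt(4 + 4) = sqrt(8) ≈ 2.8284, while sqrt(4) + sqrt(4) ≈ 4.0000.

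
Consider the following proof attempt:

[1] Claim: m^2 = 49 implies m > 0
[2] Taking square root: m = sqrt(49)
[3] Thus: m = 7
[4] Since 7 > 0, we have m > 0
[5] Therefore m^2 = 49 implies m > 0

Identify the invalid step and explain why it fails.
Step 2: Taking square root: m = sqrt(49)

Step 2 takes the square root and assumes the positive root only. The equation m^2 = 49 actually has two solutions: m = 7 and m = -7. The proof silently assumes m > 0 without justification, then uses this assumption to conclude m > 0, which is circular. The counterexample m = -7 shows the claim is false.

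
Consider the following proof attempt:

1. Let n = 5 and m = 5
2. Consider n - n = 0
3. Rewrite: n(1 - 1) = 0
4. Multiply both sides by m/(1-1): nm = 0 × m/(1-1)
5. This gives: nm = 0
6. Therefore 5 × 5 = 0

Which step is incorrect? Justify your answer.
Step 4: Multiply both sides by m/(1-1): nm = 0 × m/(1-1)

Step 4 multiplies both sides by m/(1-1). However, 1-1 = 0, so this is multiplication by m/0, which is undefined. We cannot multiply by an undefined expression.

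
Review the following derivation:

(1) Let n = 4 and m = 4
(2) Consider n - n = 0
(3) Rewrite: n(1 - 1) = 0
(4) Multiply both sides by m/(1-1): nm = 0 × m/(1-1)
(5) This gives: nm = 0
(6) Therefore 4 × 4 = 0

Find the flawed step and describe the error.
Step 4: Multiply both sides by m/(1-1): nm = 0 × m/(1-1)

Step 4 multiplies both sides by m/(1-1). However, 1-1 = 0, so this is multiplication by m/0, which is undefined. We cannot multiply by an undefined expression.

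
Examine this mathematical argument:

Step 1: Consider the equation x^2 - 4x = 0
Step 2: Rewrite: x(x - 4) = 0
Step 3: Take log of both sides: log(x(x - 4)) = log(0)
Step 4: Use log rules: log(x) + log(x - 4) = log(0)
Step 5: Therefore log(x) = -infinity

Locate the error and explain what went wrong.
Step 3: Take log of both sides: log(x(x - 4)) = log(0)

Step 3 takes the logarithm of both sides, resulting in log(0) on the right side. The logarithm is only defined for positive numbers; log(0) is undefined (approaches negative infinity). This operation is invalid.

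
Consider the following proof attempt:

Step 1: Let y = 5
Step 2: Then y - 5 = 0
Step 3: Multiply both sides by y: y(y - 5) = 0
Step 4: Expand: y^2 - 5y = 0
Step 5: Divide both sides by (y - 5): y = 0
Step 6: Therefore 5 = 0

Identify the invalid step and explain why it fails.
Step 5: Divide both sides by (y - 5): y = 0

Step 5 divides both sides by (y - 5). However, since y = 5, we have (y - 5) = 0. Division by zero is undefined, making this step invalid.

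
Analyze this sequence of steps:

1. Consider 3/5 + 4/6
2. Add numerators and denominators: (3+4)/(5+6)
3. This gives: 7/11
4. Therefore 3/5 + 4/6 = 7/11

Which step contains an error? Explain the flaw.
Step 2: Add numerators and denominators: (3+4)/(5+6)

Step 2 incorrectly adds fractions by separately adding numerators and denominators. This is wrong. The correct method requires a common denominator: 3/5 + 4/6 = (3×6 + 4×5)/(5×6) = 38/30 = 19/15. The method used gives 7/11, which is different.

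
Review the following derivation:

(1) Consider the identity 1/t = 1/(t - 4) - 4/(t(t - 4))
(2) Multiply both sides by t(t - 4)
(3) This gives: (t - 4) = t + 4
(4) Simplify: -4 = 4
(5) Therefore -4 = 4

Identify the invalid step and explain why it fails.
Step 3: This gives: (t - 4) = t + 4

Step 3 makes a sign error when clearing denominators. Multiplying -4/(t(t - 4)) by t(t - 4) gives -4, not +4. The correct result is (t - 4) = t - 4, which is trivially true, not (t - 4) = t + 4. (Step 1 is a valid identity: 1/(t - 4) - 4/(t(t - 4)) = (t - 4)/(t(t - 4)) = 1/t.)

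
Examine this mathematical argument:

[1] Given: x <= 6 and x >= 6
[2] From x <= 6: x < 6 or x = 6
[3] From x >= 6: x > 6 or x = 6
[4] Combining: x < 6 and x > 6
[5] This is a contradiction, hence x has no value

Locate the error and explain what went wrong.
Step 4: Combining: x < 6 and x > 6

Step 4 incorrectly combines the conditions. From x <= 6 and x >= 6, the intersection is x = 6. The error treats the 'or' cases as 'and' requirements. The correct conclusion is that x = 6 is the unique solution, not that no solution exists.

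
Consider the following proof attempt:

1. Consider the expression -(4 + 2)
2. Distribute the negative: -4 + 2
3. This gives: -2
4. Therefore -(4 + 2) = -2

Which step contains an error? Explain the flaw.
Step 2: Distribute the negative: -4 + 2

Step 2 incorrectly distributes the negative sign. The correct distribution is -(4 + 2) = -4 - 2 = -6. The negative must be applied to both terms, not just the first. The error treats -(4 + 2) as -4 + 2, which equals -2 instead of -6.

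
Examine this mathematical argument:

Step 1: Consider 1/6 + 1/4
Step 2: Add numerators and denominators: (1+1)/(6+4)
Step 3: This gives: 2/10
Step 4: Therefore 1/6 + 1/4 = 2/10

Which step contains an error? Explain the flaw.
Step 2: Add numerators and denominators: (1+1)/(6+4)

Step 2 incorrectly adds fractions by separately adding numerators and denominators. This is wrong. The correct method requires a common denominator: 1/6 + 1/4 = (1×4 + 1×6)/(6×4) = 10/24 = 5/12. The method used gives 2/10, which is different.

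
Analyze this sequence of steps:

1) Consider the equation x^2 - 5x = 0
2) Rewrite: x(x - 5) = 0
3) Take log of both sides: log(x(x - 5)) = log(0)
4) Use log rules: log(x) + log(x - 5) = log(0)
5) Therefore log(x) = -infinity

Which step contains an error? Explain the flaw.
Step 3: Take log of both sides: log(x(x - 5)) = log(0)

Step 3 takes the logarithm of both sides, resulting in log(0) on the right side. The logarithm is only defined for positive numbers; log(0) is undefined (approaches negative infinity). This operation is invalid.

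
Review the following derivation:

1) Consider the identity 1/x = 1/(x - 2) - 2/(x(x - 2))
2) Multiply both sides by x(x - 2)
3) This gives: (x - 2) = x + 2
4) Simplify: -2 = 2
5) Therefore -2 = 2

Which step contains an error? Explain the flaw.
Step 3: This gives: (x - 2) = x + 2

Step 3 makes a sign error when clearing denominators. Multiplying -2/(x(x - 2)) by x(x - 2) gives -2, not +2. The correct result is (x - 2) = x - 2, which is trivially true, not (x - 2) = x + 2. (Step 1 is a valid identity: 1/(x - 2) - 2/(x(x - 2)) = (x - 2)/(x(x - 2)) = 1/x.)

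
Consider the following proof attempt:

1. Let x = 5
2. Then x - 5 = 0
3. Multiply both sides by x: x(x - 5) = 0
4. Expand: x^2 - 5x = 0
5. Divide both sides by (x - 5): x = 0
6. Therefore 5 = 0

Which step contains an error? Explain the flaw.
Step 5: Divide both sides by (x - 5): x = 0

Step 5 divides both sides by (x - 5). However, since x = 5, we have (x - 5) = 0. Division by zero is undefined, making this step invalid.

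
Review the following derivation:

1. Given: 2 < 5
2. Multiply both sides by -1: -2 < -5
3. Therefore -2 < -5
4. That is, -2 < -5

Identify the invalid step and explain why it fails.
Step 2: Multiply both sides by -1: -2 < -5

Step 2 multiplies both sides by -1 but fails to reverse the inequality sign. When multiplying (or dividing) an inequality by a negative number, the direction must be reversed. Since 2 < 5, we should get -2 > -5, i.e., -2 > -5.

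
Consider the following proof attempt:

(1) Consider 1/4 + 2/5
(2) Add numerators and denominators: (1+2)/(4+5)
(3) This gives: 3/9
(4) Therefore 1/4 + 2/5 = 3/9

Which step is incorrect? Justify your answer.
Step 2: Add numerators and denominators: (1+2)/(4+5)

Step 2 incorrectly adds fractions by separately adding numerators and denominators. This is wrong. The correct method requires a common denominator: 1/4 + 2/5 = (1×5 + 2×4)/(4×5) = 13/20 = 13/20. The method used gives 3/9, which is different.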